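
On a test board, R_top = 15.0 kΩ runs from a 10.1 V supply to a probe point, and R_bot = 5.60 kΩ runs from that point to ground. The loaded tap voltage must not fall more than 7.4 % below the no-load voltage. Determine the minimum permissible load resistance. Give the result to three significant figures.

R_L(min) ≈ 51.0 kΩ

Output resistance R_th = R_top‖R_bot = (15.0 × 5.60)/20.60 = 4.078 kΩ.
The fractional drop is R_th/(R_th + R_L); requiring this ≤ 0.0740 gives R_L ≥ R_th(1/0.0740 − 1) = 4.078 × 12.51 = 51.0 kΩ.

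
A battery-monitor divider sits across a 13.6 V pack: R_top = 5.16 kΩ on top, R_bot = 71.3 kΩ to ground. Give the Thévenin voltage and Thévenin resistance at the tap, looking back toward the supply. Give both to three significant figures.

V_th is the open-circuit tap voltage: 13.6 × 71.3/(5.16 + 71.3) = 12.7 V.
With the supply zeroed, R_top and R_bot appear in parallel from the tap: R_th = R_top‖R_bot = (5.16 × 71.3)/76.46 = 4.81 kΩ.

V_th = 12.7 V, R_th = 4.81 kΩ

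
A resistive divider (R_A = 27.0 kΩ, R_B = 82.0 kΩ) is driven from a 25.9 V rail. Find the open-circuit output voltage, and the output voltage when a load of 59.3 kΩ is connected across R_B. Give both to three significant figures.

Open-circuit: V = 25.9 × 82.0/(27.0 + 82.0) = 19.5 V.
With the load, R_B becomes R_B‖R_L = 34.41 kΩ, so V = 25.9 × 34.41/61.41 = 14.5 V.

Unloaded: 19.5 V; loaded: 14.5 V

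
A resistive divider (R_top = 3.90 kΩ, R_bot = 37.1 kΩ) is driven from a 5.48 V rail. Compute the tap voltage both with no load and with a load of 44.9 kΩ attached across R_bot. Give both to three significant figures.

Open-circuit: V = 5.48 × 37.1/(3.90 + 37.1) = 4.96 V.
With the load, R_bot becomes R_bot‖R_L = 20.31 kΩ, so V = 5.48 × 20.31/24.21 = 4.60 V.

Unloaded: 4.96 V; loaded: 4.60 V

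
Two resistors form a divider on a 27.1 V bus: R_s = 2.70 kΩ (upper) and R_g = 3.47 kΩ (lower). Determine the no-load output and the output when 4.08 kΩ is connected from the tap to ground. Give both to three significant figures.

Unloaded: 15.2 V; loaded: 11.1 V

Open-circuit: V = 27.1 × 3.47/(2.70 + 3.47) = 15.2 V.
With the load, R_g becomes R_g‖R_L = 1.875 kΩ, so V = 27.1 × 1.875/4.575 = 11.1 V.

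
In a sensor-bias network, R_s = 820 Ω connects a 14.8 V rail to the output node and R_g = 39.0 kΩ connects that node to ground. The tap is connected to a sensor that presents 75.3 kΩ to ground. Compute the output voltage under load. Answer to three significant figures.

V_out ≈ 14.3 V

The load sits in parallel with R_g: R_g‖R_L = (39000 × 75300) / (39000 + 75300) = 25690 Ω.
V_out = 14.8 × 25690 / (820 + 25690) = 14.8 × 25690/26510 = 14.3 V.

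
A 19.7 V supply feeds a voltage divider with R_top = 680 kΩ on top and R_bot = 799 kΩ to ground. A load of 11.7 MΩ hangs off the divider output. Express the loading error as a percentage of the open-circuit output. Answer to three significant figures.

The divider's output (Thévenin) resistance is R_top‖R_bot = 367.4 kΩ.
Fractional drop under load = R_th/(R_th + R_L) = 367.4 / (367.4 + 11700) = 0.03044.
So the output falls by 3.04 %.

3.04 %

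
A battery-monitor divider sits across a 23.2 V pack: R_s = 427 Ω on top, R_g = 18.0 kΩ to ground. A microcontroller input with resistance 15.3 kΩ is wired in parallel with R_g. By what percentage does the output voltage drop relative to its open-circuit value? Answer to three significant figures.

The divider's output (Thévenin) resistance is R_s‖R_g = 417.1 Ω.
Fractional drop under load = R_th/(R_th + R_L) = 417.1 / (417.1 + 15300) = 0.02654.
So the output falls by 2.65 %.

2.65 %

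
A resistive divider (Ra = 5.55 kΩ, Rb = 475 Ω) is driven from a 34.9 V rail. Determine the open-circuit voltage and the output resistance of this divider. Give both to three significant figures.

V_th = 2.75 V, R_th = 438 Ω

V_th is the open-circuit tap voltage: 34.9 × 475/(5550 + 475) = 2.75 V.
With the supply zeroed, Ra and Rb appear in parallel from the tap: R_th = Ra‖Rb = (5550 × 475)/6025 = 438 Ω.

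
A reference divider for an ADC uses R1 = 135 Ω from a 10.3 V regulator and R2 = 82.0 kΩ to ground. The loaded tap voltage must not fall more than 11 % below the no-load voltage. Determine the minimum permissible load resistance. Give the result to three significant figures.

Output resistance R_th = R1‖R2 = (135 × 82000)/82140 = 134.8 Ω.
The fractional drop is R_th/(R_th + R_L); requiring this ≤ 0.110 gives R_L ≥ R_th(1/0.110 − 1) = 134.8 × 8.091 = 1.09 kΩ.

R_L(min) ≈ 1.09 kΩ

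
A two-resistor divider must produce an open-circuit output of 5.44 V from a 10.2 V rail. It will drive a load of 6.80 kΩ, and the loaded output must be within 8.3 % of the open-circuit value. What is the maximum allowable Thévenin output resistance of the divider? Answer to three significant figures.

R_th ≤ 615 Ω

Loading drop = R_th/(R_th + R_L) ≤ 0.0830, so R_th ≤ R_L · ε/(1−ε) = 6.80 kΩ × 0.0830/0.9170 = 615 Ω.
(Any R1, R2 with R2/(R1+R2) = 0.533 and R1‖R2 ≤ 615 Ω will meet the spec.)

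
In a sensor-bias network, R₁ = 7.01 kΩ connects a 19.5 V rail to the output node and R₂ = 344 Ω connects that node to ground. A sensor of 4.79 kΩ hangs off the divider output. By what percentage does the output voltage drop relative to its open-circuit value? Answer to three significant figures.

6.41 %

The divider's output (Thévenin) resistance is R₁‖R₂ = 327.9 Ω.
Fractional drop under load = R_th/(R_th + R_L) = 327.9 / (327.9 + 4790) = 0.06407.
So the output falls by 6.41 %.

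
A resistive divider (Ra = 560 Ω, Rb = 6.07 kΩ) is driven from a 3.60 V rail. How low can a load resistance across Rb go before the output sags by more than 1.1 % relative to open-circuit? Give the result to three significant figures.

Output resistance R_th = Ra‖Rb = (560 × 6070)/6630 = 512.7 Ω.
The fractional drop is R_th/(R_th + R_L); requiring this ≤ 0.0110 gives R_L ≥ R_th(1/0.0110 − 1) = 512.7 × 89.91 = 46.1 kΩ.

R_L(min) ≈ 46.1 kΩ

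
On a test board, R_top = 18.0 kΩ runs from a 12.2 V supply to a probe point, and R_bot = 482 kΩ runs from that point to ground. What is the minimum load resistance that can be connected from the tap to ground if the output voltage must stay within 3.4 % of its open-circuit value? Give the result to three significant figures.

R_L(min) ≈ 493 kΩ

Output resistance R_th = R_top‖R_bot = (18.0 × 482)/500.0 = 17.35 kΩ.
The fractional drop is R_th/(R_th + R_L); requiring this ≤ 0.0340 gives R_L ≥ R_th(1/0.0340 − 1) = 17.35 × 28.41 = 493 kΩ.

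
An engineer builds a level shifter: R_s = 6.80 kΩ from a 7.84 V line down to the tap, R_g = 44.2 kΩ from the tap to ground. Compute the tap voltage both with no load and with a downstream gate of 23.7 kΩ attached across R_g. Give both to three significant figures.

Unloaded: 6.79 V; loaded: 5.44 V

Open-circuit: V = 7.84 × 44.2/(6.80 + 44.2) = 6.79 V.
With the load, R_g becomes R_g‖R_L = 15.43 kΩ, so V = 7.84 × 15.43/22.23 = 5.44 V.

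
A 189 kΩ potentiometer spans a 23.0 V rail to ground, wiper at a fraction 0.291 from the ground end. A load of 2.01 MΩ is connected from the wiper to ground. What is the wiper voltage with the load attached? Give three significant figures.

V ≈ 6.57 V

The wiper splits the pot into (1−α)R = 134.0 kΩ above and αR = 55.00 kΩ below.
Lower section ‖ load = 53.53 kΩ.
V_wiper = 23.0 × 53.53/(134.0 + 53.53) = 6.57 V.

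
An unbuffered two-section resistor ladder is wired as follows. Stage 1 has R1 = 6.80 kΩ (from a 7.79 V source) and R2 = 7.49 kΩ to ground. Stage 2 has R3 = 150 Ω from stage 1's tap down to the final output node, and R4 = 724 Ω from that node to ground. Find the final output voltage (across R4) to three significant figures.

V_out ≈ 0.666 V

Stage 2 presents R3+R4 = 874.0 Ω as a load on stage 1's tap.
Stage 1's lower leg becomes R2‖(R3+R4) = 782.7 Ω, so V_mid = 7.79 × 782.7/7583 = 0.8041 V.
Stage 2 is itself unloaded: V_out = V_mid × R4/(R3+R4) = 0.8041 × 724/874.0 = 0.666 V.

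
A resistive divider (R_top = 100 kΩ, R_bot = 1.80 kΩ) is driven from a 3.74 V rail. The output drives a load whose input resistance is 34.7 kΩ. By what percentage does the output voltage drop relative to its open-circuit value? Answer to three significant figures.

4.85 %

The divider's output (Thévenin) resistance is R_top‖R_bot = 1.768 kΩ.
Fractional drop under load = R_th/(R_th + R_L) = 1.768 / (1.768 + 34.7) = 0.04849.
So the output falls by 4.85 %.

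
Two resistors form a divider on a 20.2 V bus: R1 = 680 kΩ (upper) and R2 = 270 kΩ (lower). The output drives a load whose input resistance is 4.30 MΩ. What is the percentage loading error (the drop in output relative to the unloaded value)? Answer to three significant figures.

4.30 %

The divider's output (Thévenin) resistance is R1‖R2 = 193.3 kΩ.
Fractional drop under load = R_th/(R_th + R_L) = 193.3 / (193.3 + 4300) = 0.04301.
So the output falls by 4.30 %.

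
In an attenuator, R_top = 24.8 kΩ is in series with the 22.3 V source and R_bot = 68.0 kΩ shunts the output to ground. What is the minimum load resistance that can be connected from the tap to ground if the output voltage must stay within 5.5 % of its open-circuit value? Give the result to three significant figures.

R_L(min) ≈ 312 kΩ

Output resistance R_th = R_top‖R_bot = (24.8 × 68.0)/92.80 = 18.17 kΩ.
The fractional drop is R_th/(R_th + R_L); requiring this ≤ 0.0550 gives R_L ≥ R_th(1/0.0550 − 1) = 18.17 × 17.18 = 312 kΩ.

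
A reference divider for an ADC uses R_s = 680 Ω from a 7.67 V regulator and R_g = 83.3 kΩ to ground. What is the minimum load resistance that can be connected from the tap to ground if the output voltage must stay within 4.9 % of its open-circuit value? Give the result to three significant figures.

Output resistance R_th = R_s‖R_g = (680 × 83300)/83980 = 674.5 Ω.
The fractional drop is R_th/(R_th + R_L); requiring this ≤ 0.0490 gives R_L ≥ R_th(1/0.0490 − 1) = 674.5 × 19.41 = 13.1 kΩ.

R_L(min) ≈ 13.1 kΩ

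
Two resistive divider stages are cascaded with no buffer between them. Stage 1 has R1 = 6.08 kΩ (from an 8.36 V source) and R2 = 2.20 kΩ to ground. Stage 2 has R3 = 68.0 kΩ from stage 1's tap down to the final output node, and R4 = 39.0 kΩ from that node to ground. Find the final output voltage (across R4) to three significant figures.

Stage 2 presents R3+R4 = 107.0 kΩ as a load on stage 1's tap.
Stage 1's lower leg becomes R2‖(R3+R4) = 2.156 kΩ, so V_mid = 8.36 × 2.156/8.236 = 2.188 V.
Stage 2 is itself unloaded: V_out = V_mid × R4/(R3+R4) = 2.188 × 39.0/107.0 = 0.798 V.

V_out ≈ 0.798 V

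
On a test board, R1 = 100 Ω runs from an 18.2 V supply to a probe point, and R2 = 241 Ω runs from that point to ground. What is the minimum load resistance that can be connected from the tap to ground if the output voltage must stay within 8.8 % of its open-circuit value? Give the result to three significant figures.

R_L(min) ≈ 732 Ω

Output resistance R_th = R1‖R2 = (100 × 241)/341.0 = 70.67 Ω.
The fractional drop is R_th/(R_th + R_L); requiring this ≤ 0.0880 gives R_L ≥ R_th(1/0.0880 − 1) = 70.67 × 10.36 = 732 Ω.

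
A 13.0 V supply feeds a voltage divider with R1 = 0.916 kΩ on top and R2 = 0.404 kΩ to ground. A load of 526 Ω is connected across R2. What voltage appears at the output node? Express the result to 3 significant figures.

The load sits in parallel with R2: R2‖R_L = (404 × 526) / (404 + 526) = 228.5 Ω.
V_out = 13.0 × 228.5 / (916 + 228.5) = 13.0 × 228.5/1144 = 2.60 V.

V_out ≈ 2.60 V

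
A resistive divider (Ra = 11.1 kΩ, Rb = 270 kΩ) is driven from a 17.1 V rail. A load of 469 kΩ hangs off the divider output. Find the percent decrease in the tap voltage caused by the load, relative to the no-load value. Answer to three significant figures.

2.22 %

The divider's output (Thévenin) resistance is Ra‖Rb = 10.66 kΩ.
Fractional drop under load = R_th/(R_th + R_L) = 10.66 / (10.66 + 469) = 0.02223.
So the output falls by 2.22 %.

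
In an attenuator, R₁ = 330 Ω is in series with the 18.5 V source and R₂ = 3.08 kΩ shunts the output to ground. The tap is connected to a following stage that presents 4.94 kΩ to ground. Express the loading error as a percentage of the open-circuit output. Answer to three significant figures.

5.69 %

The divider's output (Thévenin) resistance is R₁‖R₂ = 298.1 Ω.
Fractional drop under load = R_th/(R_th + R_L) = 298.1 / (298.1 + 4940) = 0.05690.
So the output falls by 5.69 %.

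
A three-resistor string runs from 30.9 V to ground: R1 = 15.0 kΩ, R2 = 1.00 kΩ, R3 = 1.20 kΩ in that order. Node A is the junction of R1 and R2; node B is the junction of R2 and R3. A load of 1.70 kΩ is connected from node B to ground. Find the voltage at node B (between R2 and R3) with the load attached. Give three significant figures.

At node B, R3 is in parallel with the load: R3‖R_L = 0.7034 kΩ.
Below node A the resistance is R2 + (R3‖R_L) = 1.703 kΩ, so V_A = 30.9 × 1.703/16.70 = 3.151 V.
Then V_B = V_A × (R3‖R_L)/(R2 + R3‖R_L) = 3.151 × 0.7034/1.703 = 1.30 V.

V ≈ 1.30 V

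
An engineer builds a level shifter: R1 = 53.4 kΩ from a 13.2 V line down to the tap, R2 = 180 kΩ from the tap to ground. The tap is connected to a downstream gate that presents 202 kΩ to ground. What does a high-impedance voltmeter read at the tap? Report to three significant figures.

V_out ≈ 8.46 V

The load sits in parallel with R2: R2‖R_L = (180 × 202) / (180 + 202) = 95.18 kΩ.
V_out = 13.2 × 95.18 / (53.4 + 95.18) = 13.2 × 95.18/148.6 = 8.46 V.
(Unloaded it would have been 10.2 V.)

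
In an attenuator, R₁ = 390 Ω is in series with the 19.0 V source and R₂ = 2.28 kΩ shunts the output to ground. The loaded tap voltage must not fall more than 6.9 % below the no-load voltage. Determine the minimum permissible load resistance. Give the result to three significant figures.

R_L(min) ≈ 4.49 kΩ

Output resistance R_th = R₁‖R₂ = (390 × 2280)/2670 = 333.0 Ω.
The fractional drop is R_th/(R_th + R_L); requiring this ≤ 0.0690 gives R_L ≥ R_th(1/0.0690 − 1) = 333.0 × 13.49 = 4.49 kΩ.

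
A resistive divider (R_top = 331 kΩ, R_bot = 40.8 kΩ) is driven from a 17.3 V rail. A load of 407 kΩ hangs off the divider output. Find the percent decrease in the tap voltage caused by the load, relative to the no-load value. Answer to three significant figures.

8.19 %

Unloaded V = 17.3 × 40.8/371.8 = 1.8984 V.
Loaded: R_bot‖R_L = 37.08 kΩ, giving V = 17.3 × 37.08/368.1 = 1.7429 V.
Drop = (1.8984 − 1.7429) / 1.8984 = 8.19 %.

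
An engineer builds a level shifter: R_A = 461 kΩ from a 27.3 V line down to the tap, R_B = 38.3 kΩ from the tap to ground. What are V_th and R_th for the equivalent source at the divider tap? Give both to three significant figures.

V_th = 2.09 V, R_th = 35.4 kΩ

V_th is the open-circuit tap voltage: 27.3 × 38.3/(461 + 38.3) = 2.09 V.
With the supply zeroed, R_A and R_B appear in parallel from the tap: R_th = R_A‖R_B = (461 × 38.3)/499.3 = 35.4 kΩ.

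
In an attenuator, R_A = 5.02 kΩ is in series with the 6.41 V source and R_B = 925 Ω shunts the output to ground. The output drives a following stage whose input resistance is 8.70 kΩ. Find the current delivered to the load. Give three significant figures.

I_L ≈ 0.105 mA

R_B‖R_L = 836.1 Ω; V_out = 6.41 × 836.1/5856 = 0.9152 V.
I_L = V_out / R_L = 0.9152 / 8.70 kΩ = 0.105 mA.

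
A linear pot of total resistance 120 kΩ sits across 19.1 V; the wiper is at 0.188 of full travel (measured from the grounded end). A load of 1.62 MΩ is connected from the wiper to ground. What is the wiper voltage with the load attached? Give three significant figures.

V ≈ 3.55 V

The wiper splits the pot into (1−α)R = 97.44 kΩ above and αR = 22.56 kΩ below.
Lower section ‖ load = 22.25 kΩ.
V_wiper = 19.1 × 22.25/(97.44 + 22.25) = 3.55 V.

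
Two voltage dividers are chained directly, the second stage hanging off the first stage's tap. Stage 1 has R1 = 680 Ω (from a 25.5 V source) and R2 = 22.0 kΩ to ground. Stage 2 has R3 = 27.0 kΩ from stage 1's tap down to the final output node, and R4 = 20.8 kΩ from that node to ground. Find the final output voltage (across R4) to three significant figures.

Stage 2 presents R3+R4 = 47800 Ω as a load on stage 1's tap.
Stage 1's lower leg becomes R2‖(R3+R4) = 15070 Ω, so V_mid = 25.5 × 15070/15750 = 24.40 V.
Stage 2 is itself unloaded: V_out = V_mid × R4/(R3+R4) = 24.40 × 20800/47800 = 10.6 V.

V_out ≈ 10.6 V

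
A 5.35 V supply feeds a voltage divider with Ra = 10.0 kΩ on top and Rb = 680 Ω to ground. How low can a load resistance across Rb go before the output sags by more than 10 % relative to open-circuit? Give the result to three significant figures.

Output resistance R_th = Ra‖Rb = (10000 × 680)/10680 = 636.7 Ω.
The fractional drop is R_th/(R_th + R_L); requiring this ≤ 0.100 gives R_L ≥ R_th(1/0.100 − 1) = 636.7 × 9.000 = 5.73 kΩ.

R_L(min) ≈ 5.73 kΩ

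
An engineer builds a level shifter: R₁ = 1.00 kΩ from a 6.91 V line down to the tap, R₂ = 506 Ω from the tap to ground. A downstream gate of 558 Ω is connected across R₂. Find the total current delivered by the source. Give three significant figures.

R₂‖R_L = 265.4 Ω, so the source sees R₁ + R₂‖R_L = 1265 Ω.
I = 6.91 V / 1265 Ω = 5.46 mA.

I ≈ 5.46 mA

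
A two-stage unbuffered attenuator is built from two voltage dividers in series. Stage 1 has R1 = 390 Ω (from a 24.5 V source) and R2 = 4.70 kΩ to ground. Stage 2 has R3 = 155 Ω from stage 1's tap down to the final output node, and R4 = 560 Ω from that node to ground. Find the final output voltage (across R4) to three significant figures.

Stage 2 presents R3+R4 = 715.0 Ω as a load on stage 1's tap.
Stage 1's lower leg becomes R2‖(R3+R4) = 620.6 Ω, so V_mid = 24.5 × 620.6/1011 = 15.05 V.
Stage 2 is itself unloaded: V_out = V_mid × R4/(R3+R4) = 15.05 × 560/715.0 = 11.8 V.

V_out ≈ 11.8 V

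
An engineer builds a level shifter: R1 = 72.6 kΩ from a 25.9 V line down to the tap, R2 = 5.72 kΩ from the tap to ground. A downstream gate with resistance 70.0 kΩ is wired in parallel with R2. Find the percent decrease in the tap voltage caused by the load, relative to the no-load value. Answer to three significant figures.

The divider's output (Thévenin) resistance is R1‖R2 = 5.302 kΩ.
Fractional drop under load = R_th/(R_th + R_L) = 5.302 / (5.302 + 70.0) = 0.07041.
So the output falls by 7.04 %.

7.04 %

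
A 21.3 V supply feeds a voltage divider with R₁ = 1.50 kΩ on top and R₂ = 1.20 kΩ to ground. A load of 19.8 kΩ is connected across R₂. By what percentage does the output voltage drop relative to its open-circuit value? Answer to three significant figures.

The divider's output (Thévenin) resistance is R₁‖R₂ = 0.6667 kΩ.
Fractional drop under load = R_th/(R_th + R_L) = 0.6667 / (0.6667 + 19.8) = 0.03257.
So the output falls by 3.26 %.

3.26 %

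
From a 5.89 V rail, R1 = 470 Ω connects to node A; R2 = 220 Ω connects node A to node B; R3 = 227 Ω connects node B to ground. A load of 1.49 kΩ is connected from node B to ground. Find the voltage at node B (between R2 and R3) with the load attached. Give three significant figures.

V ≈ 1.31 V

At node B, R3 is in parallel with the load: R3‖R_L = 197.0 Ω.
Below node A the resistance is R2 + (R3‖R_L) = 417.0 Ω, so V_A = 5.89 × 417.0/887.0 = 2.769 V.
Then V_B = V_A × (R3‖R_L)/(R2 + R3‖R_L) = 2.769 × 197.0/417.0 = 1.31 V.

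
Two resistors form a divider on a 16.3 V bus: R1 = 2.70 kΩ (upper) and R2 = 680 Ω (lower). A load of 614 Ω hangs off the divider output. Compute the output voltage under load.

V_out ≈ 1.74 V

The load sits in parallel with R2: R2‖R_L = (680 × 614) / (680 + 614) = 322.7 Ω.
V_out = 16.3 × 322.7 / (2700 + 322.7) = 16.3 × 322.7/3023 = 1.74 V.
(Unloaded it would have been 3.28 V.)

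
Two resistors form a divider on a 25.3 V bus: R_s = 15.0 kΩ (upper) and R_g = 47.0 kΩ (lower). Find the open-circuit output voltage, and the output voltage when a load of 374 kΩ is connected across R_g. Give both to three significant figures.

Unloaded: 19.2 V; loaded: 18.6 V

Open-circuit: V = 25.3 × 47.0/(15.0 + 47.0) = 19.2 V.
With the load, R_g becomes R_g‖R_L = 41.75 kΩ, so V = 25.3 × 41.75/56.75 = 18.6 V.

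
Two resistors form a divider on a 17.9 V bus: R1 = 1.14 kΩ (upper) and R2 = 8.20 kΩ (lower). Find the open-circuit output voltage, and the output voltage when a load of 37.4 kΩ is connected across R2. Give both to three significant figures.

Open-circuit: V = 17.9 × 8.20/(1.14 + 8.20) = 15.7 V.
With the load, R2 becomes R2‖R_L = 6.725 kΩ, so V = 17.9 × 6.725/7.865 = 15.3 V.

Unloaded: 15.7 V; loaded: 15.3 V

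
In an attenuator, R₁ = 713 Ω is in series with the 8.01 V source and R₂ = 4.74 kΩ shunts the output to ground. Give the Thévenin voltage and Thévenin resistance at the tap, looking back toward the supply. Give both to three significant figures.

V_th is the open-circuit tap voltage: 8.01 × 4740/(713 + 4740) = 6.96 V.
With the supply zeroed, R₁ and R₂ appear in parallel from the tap: R_th = R₁‖R₂ = (713 × 4740)/5453 = 620 Ω.

V_th = 6.96 V, R_th = 620 Ω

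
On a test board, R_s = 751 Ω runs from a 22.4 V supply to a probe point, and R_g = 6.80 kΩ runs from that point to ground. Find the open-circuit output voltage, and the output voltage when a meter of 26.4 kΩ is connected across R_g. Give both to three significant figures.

Unloaded: 20.2 V; loaded: 19.7 V

Open-circuit: V = 22.4 × 6800/(751 + 6800) = 20.2 V.
With the load, R_g becomes R_g‖R_L = 5407 Ω, so V = 22.4 × 5407/6158 = 19.7 V.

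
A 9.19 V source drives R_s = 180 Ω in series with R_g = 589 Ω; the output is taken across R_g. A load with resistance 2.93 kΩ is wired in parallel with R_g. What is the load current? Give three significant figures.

R_g‖R_L = 490.4 Ω; V_out = 9.19 × 490.4/670.4 = 6.723 V.
I_L = V_out / R_L = 6.723 / 2.93 kΩ = 2.29 mA.

I_L ≈ 2.29 mA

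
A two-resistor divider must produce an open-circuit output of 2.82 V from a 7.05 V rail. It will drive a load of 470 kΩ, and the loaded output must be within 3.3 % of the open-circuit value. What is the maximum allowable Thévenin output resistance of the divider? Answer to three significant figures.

Loading drop = R_th/(R_th + R_L) ≤ 0.0330, so R_th ≤ R_L · ε/(1−ε) = 470 kΩ × 0.0330/0.9670 = 16.0 kΩ.
(Any R1, R2 with R2/(R1+R2) = 0.400 and R1‖R2 ≤ 16.0 kΩ will meet the spec.)

R_th ≤ 16.0 kΩ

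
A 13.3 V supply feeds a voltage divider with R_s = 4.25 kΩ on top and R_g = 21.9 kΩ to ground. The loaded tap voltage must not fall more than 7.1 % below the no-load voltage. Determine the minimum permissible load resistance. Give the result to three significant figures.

R_L(min) ≈ 46.6 kΩ

Output resistance R_th = R_s‖R_g = (4.25 × 21.9)/26.15 = 3.559 kΩ.
The fractional drop is R_th/(R_th + R_L); requiring this ≤ 0.0710 gives R_L ≥ R_th(1/0.0710 − 1) = 3.559 × 13.08 = 46.6 kΩ.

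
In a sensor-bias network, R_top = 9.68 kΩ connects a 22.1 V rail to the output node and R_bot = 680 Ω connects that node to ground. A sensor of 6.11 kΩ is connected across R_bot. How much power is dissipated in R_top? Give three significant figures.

P ≈ 44.6 mW

Total resistance from the source is R_top + (R_bot‖R_L) = 10290 Ω, so I = 22.1/10290 Ω = 2.147 mA.
P = I²·R_top = (2.147 mA)² × 9.68 kΩ = 44.6 mW.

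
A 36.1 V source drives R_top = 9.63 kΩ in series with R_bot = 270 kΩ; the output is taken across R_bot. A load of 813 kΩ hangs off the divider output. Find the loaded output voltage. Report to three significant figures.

The load sits in parallel with R_bot: R_bot‖R_L = (270 × 813) / (270 + 813) = 202.7 kΩ.
V_out = 36.1 × 202.7 / (9.63 + 202.7) = 36.1 × 202.7/212.3 = 34.5 V.
(Unloaded it would have been 34.9 V.)

V_out ≈ 34.5 V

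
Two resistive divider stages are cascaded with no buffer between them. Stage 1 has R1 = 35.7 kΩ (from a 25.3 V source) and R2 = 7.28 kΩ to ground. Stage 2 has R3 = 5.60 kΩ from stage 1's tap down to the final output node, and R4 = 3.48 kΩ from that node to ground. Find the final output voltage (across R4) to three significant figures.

V_out ≈ 0.986 V

Stage 2 presents R3+R4 = 9.080 kΩ as a load on stage 1's tap.
Stage 1's lower leg becomes R2‖(R3+R4) = 4.040 kΩ, so V_mid = 25.3 × 4.040/39.74 = 2.572 V.
Stage 2 is itself unloaded: V_out = V_mid × R4/(R3+R4) = 2.572 × 3.48/9.080 = 0.986 V.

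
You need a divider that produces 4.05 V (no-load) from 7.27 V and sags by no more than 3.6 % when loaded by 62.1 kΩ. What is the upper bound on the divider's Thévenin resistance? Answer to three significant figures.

R_th ≤ 2.32 kΩ

Loading drop = R_th/(R_th + R_L) ≤ 0.0360, so R_th ≤ R_L · ε/(1−ε) = 62.1 kΩ × 0.0360/0.9640 = 2.32 kΩ.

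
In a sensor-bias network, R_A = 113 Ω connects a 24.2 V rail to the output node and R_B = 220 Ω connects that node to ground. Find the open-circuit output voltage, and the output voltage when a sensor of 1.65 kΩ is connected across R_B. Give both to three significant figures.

Open-circuit: V = 24.2 × 220/(113 + 220) = 16.0 V.
With the load, R_B becomes R_B‖R_L = 194.1 Ω, so V = 24.2 × 194.1/307.1 = 15.3 V.

Unloaded: 16.0 V; loaded: 15.3 V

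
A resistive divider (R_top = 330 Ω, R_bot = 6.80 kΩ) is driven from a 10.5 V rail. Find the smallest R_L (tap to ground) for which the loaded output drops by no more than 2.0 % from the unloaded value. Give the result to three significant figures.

R_L(min) ≈ 15.4 kΩ

Output resistance R_th = R_top‖R_bot = (330 × 6800)/7130 = 314.7 Ω.
The fractional drop is R_th/(R_th + R_L); requiring this ≤ 0.0200 gives R_L ≥ R_th(1/0.0200 − 1) = 314.7 × 49.00 = 15.4 kΩ.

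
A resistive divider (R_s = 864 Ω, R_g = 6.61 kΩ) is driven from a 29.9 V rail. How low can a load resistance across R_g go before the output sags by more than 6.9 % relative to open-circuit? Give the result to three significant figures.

Output resistance R_th = R_s‖R_g = (864 × 6610)/7474 = 764.1 Ω.
The fractional drop is R_th/(R_th + R_L); requiring this ≤ 0.0690 gives R_L ≥ R_th(1/0.0690 − 1) = 764.1 × 13.49 = 10.3 kΩ.

R_L(min) ≈ 10.3 kΩ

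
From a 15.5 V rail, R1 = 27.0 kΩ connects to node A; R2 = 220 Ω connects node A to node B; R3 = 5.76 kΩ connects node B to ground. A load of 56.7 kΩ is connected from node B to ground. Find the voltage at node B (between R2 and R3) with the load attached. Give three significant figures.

At node B, R3 is in parallel with the load: R3‖R_L = 5229 Ω.
Below node A the resistance is R2 + (R3‖R_L) = 5449 Ω, so V_A = 15.5 × 5449/32450 = 2.603 V.
Then V_B = V_A × (R3‖R_L)/(R2 + R3‖R_L) = 2.603 × 5229/5449 = 2.50 V.

V ≈ 2.50 V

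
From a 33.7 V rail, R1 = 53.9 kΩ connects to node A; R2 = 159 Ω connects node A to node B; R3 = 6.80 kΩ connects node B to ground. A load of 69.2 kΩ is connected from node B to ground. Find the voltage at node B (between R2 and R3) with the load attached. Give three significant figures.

At node B, R3 is in parallel with the load: R3‖R_L = 6192 Ω.
Below node A the resistance is R2 + (R3‖R_L) = 6351 Ω, so V_A = 33.7 × 6351/60250 = 3.552 V.
Then V_B = V_A × (R3‖R_L)/(R2 + R3‖R_L) = 3.552 × 6192/6351 = 3.46 V.

V ≈ 3.46 V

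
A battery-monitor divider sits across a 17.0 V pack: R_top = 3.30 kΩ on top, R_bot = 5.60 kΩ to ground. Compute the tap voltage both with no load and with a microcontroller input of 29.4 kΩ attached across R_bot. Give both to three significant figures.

Open-circuit: V = 17.0 × 5.60/(3.30 + 5.60) = 10.7 V.
With the load, R_bot becomes R_bot‖R_L = 4.704 kΩ, so V = 17.0 × 4.704/8.004 = 9.99 V.

Unloaded: 10.7 V; loaded: 9.99 V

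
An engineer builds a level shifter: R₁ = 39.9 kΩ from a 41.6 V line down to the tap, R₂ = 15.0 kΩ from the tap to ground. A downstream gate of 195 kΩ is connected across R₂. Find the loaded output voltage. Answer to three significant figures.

The load sits in parallel with R₂: R₂‖R_L = (15.0 × 195) / (15.0 + 195) = 13.93 kΩ.
V_out = 41.6 × 13.93 / (39.9 + 13.93) = 41.6 × 13.93/53.83 = 10.8 V.

V_out ≈ 10.8 V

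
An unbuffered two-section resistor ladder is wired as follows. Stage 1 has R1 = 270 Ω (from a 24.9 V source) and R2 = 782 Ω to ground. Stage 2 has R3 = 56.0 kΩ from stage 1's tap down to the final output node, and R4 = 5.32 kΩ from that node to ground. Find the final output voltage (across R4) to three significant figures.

V_out ≈ 1.60 V

Stage 2 presents R3+R4 = 61320 Ω as a load on stage 1's tap.
Stage 1's lower leg becomes R2‖(R3+R4) = 772.2 Ω, so V_mid = 24.9 × 772.2/1042 = 18.45 V.
Stage 2 is itself unloaded: V_out = V_mid × R4/(R3+R4) = 18.45 × 5320/61320 = 1.60 V.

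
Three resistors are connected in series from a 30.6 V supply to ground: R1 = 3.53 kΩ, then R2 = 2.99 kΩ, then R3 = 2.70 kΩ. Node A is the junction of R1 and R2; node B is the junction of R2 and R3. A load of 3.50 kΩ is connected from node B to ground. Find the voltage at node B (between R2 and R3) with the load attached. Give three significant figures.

At node B, R3 is in parallel with the load: R3‖R_L = 1.524 kΩ.
Below node A the resistance is R2 + (R3‖R_L) = 4.514 kΩ, so V_A = 30.6 × 4.514/8.044 = 17.17 V.
Then V_B = V_A × (R3‖R_L)/(R2 + R3‖R_L) = 17.17 × 1.524/4.514 = 5.80 V.

V ≈ 5.80 V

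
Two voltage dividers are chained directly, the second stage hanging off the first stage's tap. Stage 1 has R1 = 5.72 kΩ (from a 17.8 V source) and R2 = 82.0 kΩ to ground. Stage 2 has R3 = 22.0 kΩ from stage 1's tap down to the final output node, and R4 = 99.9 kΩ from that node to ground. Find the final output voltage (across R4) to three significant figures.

Stage 2 presents R3+R4 = 121.9 kΩ as a load on stage 1's tap.
Stage 1's lower leg becomes R2‖(R3+R4) = 49.02 kΩ, so V_mid = 17.8 × 49.02/54.74 = 15.94 V.
Stage 2 is itself unloaded: V_out = V_mid × R4/(R3+R4) = 15.94 × 99.9/121.9 = 13.1 V.

V_out ≈ 13.1 V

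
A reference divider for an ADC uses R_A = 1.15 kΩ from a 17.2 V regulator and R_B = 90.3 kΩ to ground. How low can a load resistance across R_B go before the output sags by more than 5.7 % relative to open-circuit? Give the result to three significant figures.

Output resistance R_th = R_A‖R_B = (1.15 × 90.3)/91.45 = 1.136 kΩ.
The fractional drop is R_th/(R_th + R_L); requiring this ≤ 0.0570 gives R_L ≥ R_th(1/0.0570 − 1) = 1.136 × 16.54 = 18.8 kΩ.

R_L(min) ≈ 18.8 kΩ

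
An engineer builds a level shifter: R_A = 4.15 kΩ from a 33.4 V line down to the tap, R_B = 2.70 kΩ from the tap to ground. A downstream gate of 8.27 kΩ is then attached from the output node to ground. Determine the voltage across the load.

V_out ≈ 11.0 V

The load sits in parallel with R_B: R_B‖R_L = (2.70 × 8.27) / (2.70 + 8.27) = 2.035 kΩ.
V_out = 33.4 × 2.035 / (4.15 + 2.035) = 33.4 × 2.035/6.185 = 11.0 V.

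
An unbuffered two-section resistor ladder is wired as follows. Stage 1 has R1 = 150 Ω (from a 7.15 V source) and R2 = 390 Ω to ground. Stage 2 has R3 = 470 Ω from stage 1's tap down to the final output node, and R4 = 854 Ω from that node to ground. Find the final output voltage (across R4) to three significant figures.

Stage 2 presents R3+R4 = 1324 Ω as a load on stage 1's tap.
Stage 1's lower leg becomes R2‖(R3+R4) = 301.3 Ω, so V_mid = 7.15 × 301.3/451.3 = 4.773 V.
Stage 2 is itself unloaded: V_out = V_mid × R4/(R3+R4) = 4.773 × 854/1324 = 3.08 V.

V_out ≈ 3.08 V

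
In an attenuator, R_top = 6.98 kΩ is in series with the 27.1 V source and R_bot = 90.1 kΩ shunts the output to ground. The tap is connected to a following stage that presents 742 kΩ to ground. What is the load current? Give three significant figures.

R_bot‖R_L = 80.34 kΩ; V_out = 27.1 × 80.34/87.32 = 24.93 V.
I_L = V_out / R_L = 24.93 / 742 kΩ = 0.0336 mA.

I_L ≈ 0.0336 mA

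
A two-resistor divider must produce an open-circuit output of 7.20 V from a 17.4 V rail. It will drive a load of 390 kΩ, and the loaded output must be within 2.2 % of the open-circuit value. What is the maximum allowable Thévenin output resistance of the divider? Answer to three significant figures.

Loading drop = R_th/(R_th + R_L) ≤ 0.0220, so R_th ≤ R_L · ε/(1−ε) = 390 kΩ × 0.0220/0.9780 = 8.77 kΩ.

R_th ≤ 8.77 kΩ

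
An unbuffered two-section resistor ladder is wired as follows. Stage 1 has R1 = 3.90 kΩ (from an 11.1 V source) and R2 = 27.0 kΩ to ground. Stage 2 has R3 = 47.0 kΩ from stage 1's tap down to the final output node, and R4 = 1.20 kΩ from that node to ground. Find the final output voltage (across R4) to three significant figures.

Stage 2 presents R3+R4 = 48.20 kΩ as a load on stage 1's tap.
Stage 1's lower leg becomes R2‖(R3+R4) = 17.31 kΩ, so V_mid = 11.1 × 17.31/21.21 = 9.059 V.
Stage 2 is itself unloaded: V_out = V_mid × R4/(R3+R4) = 9.059 × 1.20/48.20 = 0.226 V.

V_out ≈ 0.226 V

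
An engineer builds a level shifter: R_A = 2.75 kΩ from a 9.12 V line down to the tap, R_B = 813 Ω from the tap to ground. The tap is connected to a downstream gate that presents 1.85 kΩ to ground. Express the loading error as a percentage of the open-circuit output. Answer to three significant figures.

The divider's output (Thévenin) resistance is R_A‖R_B = 627.5 Ω.
Fractional drop under load = R_th/(R_th + R_L) = 627.5 / (627.5 + 1850) = 0.2533.
So the output falls by 25.3 %.

25.3 %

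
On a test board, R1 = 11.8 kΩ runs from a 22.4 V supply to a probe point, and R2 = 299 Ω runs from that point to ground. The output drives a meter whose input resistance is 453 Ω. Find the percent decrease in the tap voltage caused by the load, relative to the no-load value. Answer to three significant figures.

Unloaded V = 22.4 × 299/12100 = 0.5536 V.
Loaded: R2‖R_L = 180.1 Ω, giving V = 22.4 × 180.1/11980 = 0.3368 V.
Drop = (0.5536 − 0.3368) / 0.5536 = 39.2 %.

39.2 %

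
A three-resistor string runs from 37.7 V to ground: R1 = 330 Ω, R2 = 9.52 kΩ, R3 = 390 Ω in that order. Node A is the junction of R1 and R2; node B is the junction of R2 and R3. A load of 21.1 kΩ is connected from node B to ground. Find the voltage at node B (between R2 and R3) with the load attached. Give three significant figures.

At node B, R3 is in parallel with the load: R3‖R_L = 382.9 Ω.
Below node A the resistance is R2 + (R3‖R_L) = 9903 Ω, so V_A = 37.7 × 9903/10230 = 36.48 V.
Then V_B = V_A × (R3‖R_L)/(R2 + R3‖R_L) = 36.48 × 382.9/9903 = 1.41 V.

V ≈ 1.41 V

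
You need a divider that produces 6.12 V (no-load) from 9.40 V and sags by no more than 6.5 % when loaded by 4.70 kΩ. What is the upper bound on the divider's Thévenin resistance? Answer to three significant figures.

R_th ≤ 327 Ω

Loading drop = R_th/(R_th + R_L) ≤ 0.0650, so R_th ≤ R_L · ε/(1−ε) = 4.70 kΩ × 0.0650/0.9350 = 327 Ω.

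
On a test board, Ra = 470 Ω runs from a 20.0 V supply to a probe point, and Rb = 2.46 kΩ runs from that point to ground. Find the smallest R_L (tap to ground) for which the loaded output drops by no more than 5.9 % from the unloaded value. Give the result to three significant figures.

R_L(min) ≈ 6.29 kΩ

Output resistance R_th = Ra‖Rb = (470 × 2460)/2930 = 394.6 Ω.
The fractional drop is R_th/(R_th + R_L); requiring this ≤ 0.0590 gives R_L ≥ R_th(1/0.0590 − 1) = 394.6 × 15.95 = 6.29 kΩ.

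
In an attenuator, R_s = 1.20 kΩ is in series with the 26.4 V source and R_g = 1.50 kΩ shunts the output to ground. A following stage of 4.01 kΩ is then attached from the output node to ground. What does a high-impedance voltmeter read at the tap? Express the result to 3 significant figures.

V_out ≈ 12.6 V

The load sits in parallel with R_g: R_g‖R_L = (1.50 × 4.01) / (1.50 + 4.01) = 1.092 kΩ.
V_out = 26.4 × 1.092 / (1.20 + 1.092) = 26.4 × 1.092/2.292 = 12.6 V.
(Unloaded it would have been 14.7 V.)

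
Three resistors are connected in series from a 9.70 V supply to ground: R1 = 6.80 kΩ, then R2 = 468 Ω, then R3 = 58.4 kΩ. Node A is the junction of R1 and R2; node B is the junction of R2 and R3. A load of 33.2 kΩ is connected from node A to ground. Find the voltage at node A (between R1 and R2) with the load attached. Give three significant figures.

V ≈ 7.35 V

Below node A the series string R2+R3 = 58870 Ω sits in parallel with the 33200 Ω load: 21230 Ω.
V_A = 9.70 × 21230/(6800 + 21230) = 7.35 V.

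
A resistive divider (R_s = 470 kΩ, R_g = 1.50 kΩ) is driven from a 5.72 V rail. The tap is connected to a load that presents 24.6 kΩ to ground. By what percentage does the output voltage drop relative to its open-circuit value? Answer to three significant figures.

5.73 %

The divider's output (Thévenin) resistance is R_s‖R_g = 1.495 kΩ.
Fractional drop under load = R_th/(R_th + R_L) = 1.495 / (1.495 + 24.6) = 0.05730.
So the output falls by 5.73 %.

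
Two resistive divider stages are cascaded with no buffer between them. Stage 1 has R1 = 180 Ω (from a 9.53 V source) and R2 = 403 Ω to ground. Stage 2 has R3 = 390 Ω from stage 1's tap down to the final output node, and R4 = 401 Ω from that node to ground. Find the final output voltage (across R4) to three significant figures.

V_out ≈ 2.89 V

Stage 2 presents R3+R4 = 791.0 Ω as a load on stage 1's tap.
Stage 1's lower leg becomes R2‖(R3+R4) = 267.0 Ω, so V_mid = 9.53 × 267.0/447.0 = 5.692 V.
Stage 2 is itself unloaded: V_out = V_mid × R4/(R3+R4) = 5.692 × 401/791.0 = 2.89 V.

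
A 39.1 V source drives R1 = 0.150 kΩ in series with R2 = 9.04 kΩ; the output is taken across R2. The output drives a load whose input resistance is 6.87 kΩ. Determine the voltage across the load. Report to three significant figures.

The load sits in parallel with R2: R2‖R_L = (9040 × 6870) / (9040 + 6870) = 3904 Ω.
V_out = 39.1 × 3904 / (150 + 3904) = 39.1 × 3904/4054 = 37.7 V.
(Unloaded it would have been 38.5 V.)

V_out ≈ 37.7 V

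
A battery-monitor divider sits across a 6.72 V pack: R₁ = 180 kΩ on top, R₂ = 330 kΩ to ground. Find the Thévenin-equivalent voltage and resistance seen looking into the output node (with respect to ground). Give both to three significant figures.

V_th = 4.35 V, R_th = 116 kΩ

V_th is the open-circuit tap voltage: 6.72 × 330/(180 + 330) = 4.35 V.
With the supply zeroed, R₁ and R₂ appear in parallel from the tap: R_th = R₁‖R₂ = (180 × 330)/510.0 = 116 kΩ.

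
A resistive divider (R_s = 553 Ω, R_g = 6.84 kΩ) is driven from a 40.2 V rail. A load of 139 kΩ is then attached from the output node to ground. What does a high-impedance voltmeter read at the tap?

V_out ≈ 37.1 V

The load sits in parallel with R_g: R_g‖R_L = (6840 × 139000) / (6840 + 139000) = 6519 Ω.
V_out = 40.2 × 6519 / (553 + 6519) = 40.2 × 6519/7072 = 37.1 V.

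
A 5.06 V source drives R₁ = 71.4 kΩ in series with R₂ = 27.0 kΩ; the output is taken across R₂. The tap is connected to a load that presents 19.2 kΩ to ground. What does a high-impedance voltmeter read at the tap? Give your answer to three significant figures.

V_out ≈ 0.687 V

The load sits in parallel with R₂: R₂‖R_L = (27.0 × 19.2) / (27.0 + 19.2) = 11.22 kΩ.
V_out = 5.06 × 11.22 / (71.4 + 11.22) = 5.06 × 11.22/82.62 = 0.687 V.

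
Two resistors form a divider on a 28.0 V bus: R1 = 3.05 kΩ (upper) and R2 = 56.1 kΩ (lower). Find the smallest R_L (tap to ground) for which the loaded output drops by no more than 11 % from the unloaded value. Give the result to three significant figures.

R_L(min) ≈ 23.4 kΩ

Output resistance R_th = R1‖R2 = (3.05 × 56.1)/59.15 = 2.893 kΩ.
The fractional drop is R_th/(R_th + R_L); requiring this ≤ 0.110 gives R_L ≥ R_th(1/0.110 − 1) = 2.893 × 8.091 = 23.4 kΩ.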